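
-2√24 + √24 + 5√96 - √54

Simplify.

15*√6

2√24 = 4*√6; √24 = 2*√6; 5√96 = 20*√6; √54 = 3*√6
Combine: (-4 + 2 + 20 - 3)·√6 = 15*√6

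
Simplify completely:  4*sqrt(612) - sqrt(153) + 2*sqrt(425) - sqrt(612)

25*sqrt(17)

4*sqrt(612) = 24*sqrt(17); sqrt(153) = 3*sqrt(17); 2*sqrt(425) = 10*sqrt(17); sqrt(612) = 6*sqrt(17)
Combine: (24 - 3 + 10 - 6)·sqrt(17) = 25*sqrt(17)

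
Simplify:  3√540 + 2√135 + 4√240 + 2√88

4*√22 + 40*√15

3√540 = 18*√15; 2√135 = 6*√15; 4√240 = 16*√15; 2√88 = 4*√22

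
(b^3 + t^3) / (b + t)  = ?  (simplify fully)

b^3 + t^3 = (b + t)(b^2 - b*t + t^2).

b^2 - b*t + t^2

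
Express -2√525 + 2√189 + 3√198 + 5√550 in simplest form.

-4*√21 + 34*√22

2√525 = 10*√21; 2√189 = 6*√21; 3√198 = 9*√22; 5√550 = 25*√22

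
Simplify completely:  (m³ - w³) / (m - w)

Apply the difference-of-cubes factorisation and cancel (m - w).

m² + m*w + w²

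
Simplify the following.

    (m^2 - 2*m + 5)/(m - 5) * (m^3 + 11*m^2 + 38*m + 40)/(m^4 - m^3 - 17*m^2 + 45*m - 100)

Factor: m^3 + 11*m^2 + 38*m + 40 = (m + 5)*(m + 4)*(m + 2);  m^4 - m^3 - 17*m^2 + 45*m - 100 = (m - 4)*(m^2 - 2*m + 5)*(m + 5)
Cancel the common factors (m^2 - 2*m + 5), (m + 5).

(m^2 + 6*m + 8)/(m^2 - 9*m + 20)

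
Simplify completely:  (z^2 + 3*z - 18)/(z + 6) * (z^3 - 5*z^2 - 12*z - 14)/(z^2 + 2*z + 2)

z^2 - 10*z + 21

Factor: z^2 + 3*z - 18 = (z + 6)*(z - 3);  z^3 - 5*z^2 - 12*z - 14 = (z - 7)*(z^2 + 2*z + 2)
Cancel the common factors (z^2 + 2*z + 2), (z + 6).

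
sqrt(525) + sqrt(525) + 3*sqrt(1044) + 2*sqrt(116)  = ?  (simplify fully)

10*sqrt(21) + 22*sqrt(29)

sqrt(525) = 5*sqrt(21); sqrt(525) = 5*sqrt(21); 3*sqrt(1044) = 18*sqrt(29); 2*sqrt(116) = 4*sqrt(29)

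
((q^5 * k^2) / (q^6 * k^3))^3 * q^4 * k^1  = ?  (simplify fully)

Inside the bracket: (q^-1) * (k^-1)
Raise to the power 3: (q^-3) * (k^-3)
Multiply by q^4 * k^1: add exponents.

q/k^2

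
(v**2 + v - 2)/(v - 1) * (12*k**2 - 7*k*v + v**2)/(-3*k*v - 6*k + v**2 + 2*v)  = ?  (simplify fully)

-4*k + v

Factor: v**2 + v - 2 = (v - 1)*(v + 2);  12*k**2 - 7*k*v + v**2 = (-3*k + v)*(-4*k + v);  -3*k*v - 6*k + v**2 + 2*v = (v + 2)*(-3*k + v)
Cancel the common factors (-3*k + v), (v - 1), (v + 2).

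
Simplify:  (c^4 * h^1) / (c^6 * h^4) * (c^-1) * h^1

Quotient: (c^-2) * (h^-3)
Multiply by (c^-1) * h^1: add exponents.

1/(c^3*h^2)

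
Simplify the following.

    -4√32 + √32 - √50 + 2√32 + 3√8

-3*√2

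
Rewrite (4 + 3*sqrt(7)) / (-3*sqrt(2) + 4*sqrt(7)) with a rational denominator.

Multiply numerator and denominator by 3*sqrt(2) + 4*sqrt(7).
Denominator becomes 94; numerator becomes 12*sqrt(2) + 9*sqrt(14) + 16*sqrt(7) + 84.

(12*sqrt(2) + 9*sqrt(14) + 16*sqrt(7) + 84)/94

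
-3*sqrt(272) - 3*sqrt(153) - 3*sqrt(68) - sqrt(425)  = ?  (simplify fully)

-32*sqrt(17)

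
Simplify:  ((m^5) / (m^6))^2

m^(-2)

Inside the bracket: (m^-1)
Raise to the power 2: (m^-2)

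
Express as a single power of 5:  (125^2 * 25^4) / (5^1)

125^2 = 5^6; 25^4 = 5^8; 5^1 = 5^1
Combine exponents: 5^13

5^13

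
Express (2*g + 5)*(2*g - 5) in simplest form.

4*g**2 - 25

Difference of squares with P = 2*g, Q = 5.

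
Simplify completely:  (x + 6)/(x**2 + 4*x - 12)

Factor: x**2 + 4*x - 12 = (x - 2)*(x + 6)
Cancel the common factor (x + 6).

1/(x - 2)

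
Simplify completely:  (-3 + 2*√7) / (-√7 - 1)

Multiply numerator and denominator by -1 + √7.
Denominator becomes -6; numerator becomes -5*√7 + 17.

(-17 + 5*√7)/6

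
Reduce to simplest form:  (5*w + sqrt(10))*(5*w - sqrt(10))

Product of conjugates: (P+Q)(P-Q) = P^2 - Q^2.

25*w^2 - 10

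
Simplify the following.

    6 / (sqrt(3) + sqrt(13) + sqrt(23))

Group as (sqrt(3) + sqrt(23)) + sqrt(13); multiply by (sqrt(3) + sqrt(23)) - sqrt(13), then rationalise the remaining surd.

(-12*sqrt(897) - 42*sqrt(23) + 78*sqrt(13) + 198*sqrt(3))/107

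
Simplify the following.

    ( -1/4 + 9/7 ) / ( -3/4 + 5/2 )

29/49

Numerator: -1/4 + 9/7 = 29/28
Denominator: -3/4 + 5/2 = 7/4
Divide: (29/28) · (4/7) = 29/49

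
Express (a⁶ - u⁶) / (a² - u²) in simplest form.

a⁴ + a²*u² + u⁴

Difference of sixth powers: factor out (a² - u²).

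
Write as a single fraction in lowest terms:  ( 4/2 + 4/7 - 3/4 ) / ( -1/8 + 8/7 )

Numerator: 4/2 + 4/7 - 3/4 = 51/28
Denominator: -1/8 + 8/7 = 57/56
Divide: (51/28) · (56/57) = 34/19

34/19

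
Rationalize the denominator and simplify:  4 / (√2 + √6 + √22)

Group as (√6 + √22) + √2; multiply by (√6 + √22) - √2, then rationalise the remaining surd.

(-18*√6 - 26*√2 + 4*√66 + 14*√22)/37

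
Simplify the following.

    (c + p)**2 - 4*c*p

(c - p)**2

After expansion: c**2 - 2*c*p + p**2 — a perfect-square trinomial.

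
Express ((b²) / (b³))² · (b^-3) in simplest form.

b^(-5)

Inside the bracket: (b^-1)
Raise to the power 2: (b^-2)
Multiply by (b^-3): add exponents.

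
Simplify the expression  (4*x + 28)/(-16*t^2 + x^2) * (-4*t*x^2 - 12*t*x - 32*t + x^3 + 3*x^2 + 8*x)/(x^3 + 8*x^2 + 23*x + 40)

Factor: 4*x + 28 = 4*(x + 7);  -16*t^2 + x^2 = (4*t + x)*(-4*t + x);  -4*t*x^2 - 12*t*x - 32*t + x^3 + 3*x^2 + 8*x = (-4*t + x)*(x^2 + 3*x + 8);  x^3 + 8*x^2 + 23*x + 40 = (x^2 + 3*x + 8)*(x + 5)
Cancel the common factors (x^2 + 3*x + 8), (-4*t + x).

(4*x + 28)/(4*t*x + 20*t + x^2 + 5*x)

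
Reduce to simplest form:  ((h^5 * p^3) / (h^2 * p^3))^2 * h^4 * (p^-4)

h^10/p^4

Inside the bracket: h^3
Raise to the power 2: h^6
Multiply by h^4 * (p^-4): add exponents.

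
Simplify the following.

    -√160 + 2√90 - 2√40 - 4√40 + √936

-10*√10 + 6*√26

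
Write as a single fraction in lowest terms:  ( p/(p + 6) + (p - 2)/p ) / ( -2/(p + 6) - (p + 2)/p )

Numerator: p/(p + 6) + (p - 2)/p = (2*p^2 + 4*p - 12)/(p^2 + 6*p)
Denominator: -2/(p + 6) - (p + 2)/p = (-p^2 - 10*p - 12)/(p^2 + 6*p)
Divide: ((2*p^2 + 4*p - 12)/(p^2 + 6*p)) · ((p^2 + 6*p)/(-p^2 - 10*p - 12)) = (-2*p^2 - 4*p + 12)/(p^2 + 10*p + 12)

(-2*p^2 - 4*p + 12)/(p^2 + 10*p + 12)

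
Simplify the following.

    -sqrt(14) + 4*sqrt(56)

7*sqrt(14)

sqrt(14) = sqrt(14); 4*sqrt(56) = 8*sqrt(14)
Combine: (-1 + 8)·sqrt(14) = 7*sqrt(14)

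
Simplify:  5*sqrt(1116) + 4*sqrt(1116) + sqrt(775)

5*sqrt(1116) = 30*sqrt(31); 4*sqrt(1116) = 24*sqrt(31); sqrt(775) = 5*sqrt(31)
Combine: (30 + 24 + 5)·sqrt(31) = 59*sqrt(31)

59*sqrt(31)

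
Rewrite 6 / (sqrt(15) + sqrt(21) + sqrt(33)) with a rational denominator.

Group as (sqrt(21) + sqrt(33)) + sqrt(15); multiply by (sqrt(21) + sqrt(33)) - sqrt(15), then rationalise the remaining surd.

(-4*sqrt(1155) + 2*sqrt(33) + 18*sqrt(21) + 26*sqrt(15))/139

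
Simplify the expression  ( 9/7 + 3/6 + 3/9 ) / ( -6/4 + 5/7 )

-89/33

Numerator: 9/7 + 3/6 + 3/9 = 89/42
Denominator: -6/4 + 5/7 = -11/14
Divide: (89/42) · (-14/11) = -89/33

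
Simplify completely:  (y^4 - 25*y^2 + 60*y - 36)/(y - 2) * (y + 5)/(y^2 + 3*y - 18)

Factor: y^4 - 25*y^2 + 60*y - 36 = (y - 2)*(y + 6)*(y - 1)*(y - 3);  y^2 + 3*y - 18 = (y - 3)*(y + 6)
Cancel the common factors (y - 3), (y - 2), (y + 6).

y^2 + 4*y - 5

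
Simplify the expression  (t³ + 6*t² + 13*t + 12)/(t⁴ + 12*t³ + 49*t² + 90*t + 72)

Factor: t³ + 6*t² + 13*t + 12 = (t² + 3*t + 4)·(t + 3);  t⁴ + 12*t³ + 49*t² + 90*t + 72 = (t + 6)·(t² + 3*t + 4)·(t + 3)
Cancel the common factors (t² + 3*t + 4), (t + 3).

1/(t + 6)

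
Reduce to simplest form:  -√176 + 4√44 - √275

√176 = 4*√11; 4√44 = 8*√11; √275 = 5*√11
Combine: (-4 + 8 - 5)·√11 = -√11

-√11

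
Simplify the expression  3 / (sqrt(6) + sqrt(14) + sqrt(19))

(-12*sqrt(399) + 3*sqrt(19) + 33*sqrt(14) + 81*sqrt(6))/335

Group as (sqrt(6) + sqrt(14)) + sqrt(19); multiply by (sqrt(6) + sqrt(14)) - sqrt(19), then rationalise the remaining surd.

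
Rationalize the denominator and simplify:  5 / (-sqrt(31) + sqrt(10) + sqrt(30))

Group as (sqrt(10) + sqrt(30)) - sqrt(31); multiply by (sqrt(10) + sqrt(30)) + sqrt(31), then rationalise the remaining surd.

(-45*sqrt(31) + 55*sqrt(30) + 255*sqrt(10) + 100*sqrt(93))/1119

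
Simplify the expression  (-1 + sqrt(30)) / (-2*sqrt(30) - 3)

Multiply numerator and denominator by -3 + 2*sqrt(30).
Denominator becomes -111; numerator becomes -5*sqrt(30) + 63.

(-63 + 5*sqrt(30))/111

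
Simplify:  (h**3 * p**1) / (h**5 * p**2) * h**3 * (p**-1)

Quotient: (h**-2) * (p**-1)
Multiply by h**3 * (p**-1): add exponents.

h/p**2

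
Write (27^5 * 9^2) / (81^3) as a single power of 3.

27^5 = 3^15; 9^2 = 3^4; 81^3 = 3^12
Combine exponents: 3^7

3^7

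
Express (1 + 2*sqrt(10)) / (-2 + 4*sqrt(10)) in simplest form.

Multiply numerator and denominator by -4*sqrt(10) - 2.
Denominator becomes -156; numerator becomes -82 - 8*sqrt(10).

(4*sqrt(10) + 41)/78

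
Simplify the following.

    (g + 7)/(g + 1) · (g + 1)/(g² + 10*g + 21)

1/(g + 3)

Factor: g² + 10*g + 21 = (g + 7)·(g + 3)
Cancel the common factors (g + 1), (g + 7).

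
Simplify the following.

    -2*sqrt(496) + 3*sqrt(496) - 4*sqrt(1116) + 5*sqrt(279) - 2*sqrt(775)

-15*sqrt(31)

2*sqrt(496) = 8*sqrt(31); 3*sqrt(496) = 12*sqrt(31); 4*sqrt(1116) = 24*sqrt(31); 5*sqrt(279) = 15*sqrt(31); 2*sqrt(775) = 10*sqrt(31)
Combine: (-8 + 12 - 24 + 15 - 10)·sqrt(31) = -15*sqrt(31)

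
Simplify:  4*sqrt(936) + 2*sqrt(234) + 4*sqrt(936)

54*sqrt(26)

4*sqrt(936) = 24*sqrt(26); 2*sqrt(234) = 6*sqrt(26); 4*sqrt(936) = 24*sqrt(26)
Combine: (24 + 6 + 24)·sqrt(26) = 54*sqrt(26)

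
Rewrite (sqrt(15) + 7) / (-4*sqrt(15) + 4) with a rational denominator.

(-4*sqrt(15) - 11)/28

Multiply numerator and denominator by 4 + 4*sqrt(15).
Denominator becomes -224; numerator becomes 88 + 32*sqrt(15).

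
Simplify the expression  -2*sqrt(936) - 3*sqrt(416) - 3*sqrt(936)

-42*sqrt(26)

2*sqrt(936) = 12*sqrt(26); 3*sqrt(416) = 12*sqrt(26); 3*sqrt(936) = 18*sqrt(26)
Combine: (-12 - 12 - 18)·sqrt(26) = -42*sqrt(26)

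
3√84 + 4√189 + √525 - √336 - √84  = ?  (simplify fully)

3√84 = 6*√21; 4√189 = 12*√21; √525 = 5*√21; √336 = 4*√21; √84 = 2*√21
Combine: (6 + 12 + 5 - 4 - 2)·√21 = 17*√21

17*√21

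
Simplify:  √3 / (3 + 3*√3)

Multiply numerator and denominator by -3*√3 + 3.
Denominator becomes -18; numerator becomes -9 + 3*√3.

(-√3 + 3)/6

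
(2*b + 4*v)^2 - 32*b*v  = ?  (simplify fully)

Expanding gives 4*b^2 - 16*b*v + 16*v^2, a perfect square.

4*(b - 2*v)^2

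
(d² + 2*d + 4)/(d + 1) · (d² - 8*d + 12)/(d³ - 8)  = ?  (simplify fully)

(d - 6)/(d + 1)

Factor: d² - 8*d + 12 = (d - 6)·(d - 2);  d³ - 8 = (d² + 2*d + 4)·(d - 2)
Cancel the common factors (d² + 2*d + 4), (d - 2).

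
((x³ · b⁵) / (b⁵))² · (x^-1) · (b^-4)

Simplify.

Inside the bracket: x³
Raise to the power 2: x⁶
Multiply by (x^-1) · (b^-4): add exponents.

x⁵/b⁴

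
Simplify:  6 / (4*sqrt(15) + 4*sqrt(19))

Multiply numerator and denominator by -4*sqrt(19) + 4*sqrt(15).
Denominator becomes -64; numerator becomes -24*sqrt(19) + 24*sqrt(15).

(-3*sqrt(15) + 3*sqrt(19))/8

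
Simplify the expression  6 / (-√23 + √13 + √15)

(-30*√23 + 126*√15 + 150*√13 + 12*√4485)/755

Group as (√13 + √15) - √23; multiply by (√13 + √15) + √23, then rationalise the remaining surd.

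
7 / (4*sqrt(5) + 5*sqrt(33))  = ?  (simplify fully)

(-28*sqrt(5) + 35*sqrt(33))/745

Multiply numerator and denominator by -5*sqrt(33) + 4*sqrt(5).
Denominator becomes -745; numerator becomes -35*sqrt(33) + 28*sqrt(5).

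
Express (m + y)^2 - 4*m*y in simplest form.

(m - y)^2

Expanding gives m^2 - 2*m*y + y^2, a perfect square.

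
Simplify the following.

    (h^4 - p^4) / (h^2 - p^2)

Factor h^4 - p^4 and cancel (h^2 - p^2).

h^2 + p^2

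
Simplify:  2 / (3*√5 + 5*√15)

Multiply numerator and denominator by -3*√5 + 5*√15.
Denominator becomes 330; numerator becomes -6*√5 + 10*√15.

(-3*√5 + 5*√15)/165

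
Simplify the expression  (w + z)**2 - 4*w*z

(w - z)**2

Expanding gives w**2 - 2*w*z + z**2, a perfect square.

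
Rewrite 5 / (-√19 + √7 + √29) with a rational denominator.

(-85*√19 - 15*√29 + 205*√7 + 10*√3857)/523

Group as (√7 + √29) - √19; multiply by (√7 + √29) + √19, then rationalise the remaining surd.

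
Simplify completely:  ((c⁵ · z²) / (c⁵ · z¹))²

Inside the bracket: z¹
Raise to the power 2: z²

z²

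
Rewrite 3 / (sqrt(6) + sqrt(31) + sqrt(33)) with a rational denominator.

Group as (sqrt(6) + sqrt(33)) + sqrt(31); multiply by (sqrt(6) + sqrt(33)) - sqrt(31), then rationalise the remaining surd.

(-9*sqrt(682) + 6*sqrt(33) + 12*sqrt(31) + 87*sqrt(6))/364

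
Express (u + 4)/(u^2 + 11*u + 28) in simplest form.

Factor: u^2 + 11*u + 28 = (u + 4)*(u + 7)
Cancel the common factor (u + 4).

1/(u + 7)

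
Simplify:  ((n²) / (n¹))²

n²

Inside the bracket: n¹
Raise to the power 2: n²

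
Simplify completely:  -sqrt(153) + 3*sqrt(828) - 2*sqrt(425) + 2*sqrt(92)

-13*sqrt(17) + 22*sqrt(23)

sqrt(153) = 3*sqrt(17); 3*sqrt(828) = 18*sqrt(23); 2*sqrt(425) = 10*sqrt(17); 2*sqrt(92) = 4*sqrt(23)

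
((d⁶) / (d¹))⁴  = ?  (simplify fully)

d^20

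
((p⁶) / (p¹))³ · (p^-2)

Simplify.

p^13

Inside the bracket: p⁵
Raise to the power 3: p^15
Multiply by (p^-2): add exponents.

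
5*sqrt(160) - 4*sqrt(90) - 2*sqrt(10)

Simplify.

5*sqrt(160) = 20*sqrt(10); 4*sqrt(90) = 12*sqrt(10); 2*sqrt(10) = 2*sqrt(10)
Combine: (20 - 12 - 2)·sqrt(10) = 6*sqrt(10)

6*sqrt(10)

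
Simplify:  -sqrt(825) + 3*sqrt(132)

sqrt(825) = 5*sqrt(33); 3*sqrt(132) = 6*sqrt(33)
Combine: (-5 + 6)·sqrt(33) = sqrt(33)

sqrt(33)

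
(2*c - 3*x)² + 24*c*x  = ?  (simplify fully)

Expand the square and combine the 24*c*x term.

(2*c + 3*x)²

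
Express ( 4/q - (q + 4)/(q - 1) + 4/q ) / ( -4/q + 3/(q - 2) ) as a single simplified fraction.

Numerator: 4/q - (q + 4)/(q - 1) + 4/q = (-q^2 + 4*q - 8)/(q^2 - q)
Denominator: -4/q + 3/(q - 2) = (-q + 8)/(q^2 - 2*q)
Divide: ((-q^2 + 4*q - 8)/(q^2 - q)) · ((q^2 - 2*q)/(-q + 8)) = (q^3 - 6*q^2 + 16*q - 16)/(q^2 - 9*q + 8)

(q^3 - 6*q^2 + 16*q - 16)/(q^2 - 9*q + 8)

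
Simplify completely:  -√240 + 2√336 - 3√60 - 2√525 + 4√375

√240 = 4*√15; 2√336 = 8*√21; 3√60 = 6*√15; 2√525 = 10*√21; 4√375 = 20*√15

-2*√21 + 10*√15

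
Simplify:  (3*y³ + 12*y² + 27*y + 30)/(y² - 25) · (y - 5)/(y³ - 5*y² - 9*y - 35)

Factor: 3*y³ + 12*y² + 27*y + 30 = 3·(y² + 2*y + 5)·(y + 2);  y² - 25 = (y + 5)·(y - 5);  y³ - 5*y² - 9*y - 35 = (y² + 2*y + 5)·(y - 7)
Cancel the common factors (y² + 2*y + 5), (y - 5).

(3*y + 6)/(y² - 2*y - 35)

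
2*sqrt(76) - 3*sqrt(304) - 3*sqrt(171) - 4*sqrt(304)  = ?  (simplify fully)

2*sqrt(76) = 4*sqrt(19); 3*sqrt(304) = 12*sqrt(19); 3*sqrt(171) = 9*sqrt(19); 4*sqrt(304) = 16*sqrt(19)
Combine: (4 - 12 - 9 - 16)·sqrt(19) = -33*sqrt(19)

-33*sqrt(19)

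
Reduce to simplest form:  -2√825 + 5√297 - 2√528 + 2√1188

9*√33

2√825 = 10*√33; 5√297 = 15*√33; 2√528 = 8*√33; 2√1188 = 12*√33
Combine: (-10 + 15 - 8 + 12)·√33 = 9*√33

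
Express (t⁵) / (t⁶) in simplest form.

1/t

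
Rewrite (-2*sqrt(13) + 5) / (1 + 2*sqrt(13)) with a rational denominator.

Multiply numerator and denominator by -2*sqrt(13) + 1.
Denominator becomes -51; numerator becomes -12*sqrt(13) + 57.

(-19 + 4*sqrt(13))/17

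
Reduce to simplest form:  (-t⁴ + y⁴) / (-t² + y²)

t² + y²

Difference of fourth powers: factor out (-t² + y²).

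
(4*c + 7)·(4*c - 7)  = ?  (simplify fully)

(4*c)^2 - (7)^2 = 16*c² - 49.

16*c² - 49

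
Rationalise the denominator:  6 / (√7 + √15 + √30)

(-45*√14 - 12*√30 + 33*√15 + 57*√7)/89

Group as (√7 + √15) + √30; multiply by (√7 + √15) - √30, then rationalise the remaining surd.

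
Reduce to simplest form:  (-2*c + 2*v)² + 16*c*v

4*(c + v)²

After expansion: 4*c² + 8*c*v + 4*v² — a perfect-square trinomial.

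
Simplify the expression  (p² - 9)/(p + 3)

p - 3

Factor: p² - 9 = (p - 3)·(p + 3)
Cancel the common factor (p + 3).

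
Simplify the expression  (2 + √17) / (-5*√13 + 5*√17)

(2*√13 + 2*√17 + √221 + 17)/20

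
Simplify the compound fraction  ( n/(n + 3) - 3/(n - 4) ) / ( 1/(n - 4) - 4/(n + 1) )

(-n³ + 6*n² + 16*n + 9)/(3*n² - 8*n - 51)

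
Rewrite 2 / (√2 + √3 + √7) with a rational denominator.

(-√42 - √7 + 3*√3 + 4*√2)/5

Group as (√3 + √7) + √2; multiply by (√3 + √7) - √2, then rationalise the remaining surd.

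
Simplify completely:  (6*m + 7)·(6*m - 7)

Difference of squares with P = 6*m, Q = 7.

36*m² - 49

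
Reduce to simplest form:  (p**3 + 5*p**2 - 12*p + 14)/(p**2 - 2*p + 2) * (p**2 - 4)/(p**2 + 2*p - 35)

(p**2 - 4)/(p - 5)

Factor: p**3 + 5*p**2 - 12*p + 14 = (p**2 - 2*p + 2)*(p + 7);  p**2 - 4 = (p - 2)*(p + 2);  p**2 + 2*p - 35 = (p - 5)*(p + 7)
Cancel the common factors (p**2 - 2*p + 2), (p + 7).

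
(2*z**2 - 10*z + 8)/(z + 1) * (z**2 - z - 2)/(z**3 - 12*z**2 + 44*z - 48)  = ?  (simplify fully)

Factor: 2*z**2 - 10*z + 8 = 2*(z - 1)*(z - 4);  z**2 - z - 2 = (z - 2)*(z + 1);  z**3 - 12*z**2 + 44*z - 48 = (z - 2)*(z - 4)*(z - 6)
Cancel the common factors (z - 2), (z - 4), (z + 1).

(2*z - 2)/(z - 6)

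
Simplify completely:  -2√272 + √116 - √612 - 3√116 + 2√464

-14*√17 + 4*√29

2√272 = 8*√17; √116 = 2*√29; √612 = 6*√17; 3√116 = 6*√29; 2√464 = 8*√29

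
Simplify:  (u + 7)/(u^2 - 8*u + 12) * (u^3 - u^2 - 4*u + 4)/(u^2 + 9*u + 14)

(u - 1)/(u - 6)

Factor: u^2 - 8*u + 12 = (u - 6)*(u - 2);  u^3 - u^2 - 4*u + 4 = (u + 2)*(u - 1)*(u - 2);  u^2 + 9*u + 14 = (u + 7)*(u + 2)
Cancel the common factors (u + 2), (u - 2), (u + 7).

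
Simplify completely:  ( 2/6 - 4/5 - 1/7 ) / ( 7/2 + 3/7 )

Numerator: 2/6 - 4/5 - 1/7 = -64/105
Denominator: 7/2 + 3/7 = 55/14
Divide: (-64/105) · (14/55) = -128/825

-128/825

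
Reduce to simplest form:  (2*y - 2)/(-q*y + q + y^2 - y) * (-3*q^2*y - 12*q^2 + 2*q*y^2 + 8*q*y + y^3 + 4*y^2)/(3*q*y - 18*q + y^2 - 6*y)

(2*y + 8)/(y - 6)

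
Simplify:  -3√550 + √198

3√550 = 15*√22; √198 = 3*√22
Combine: (-15 + 3)·√22 = -12*√22

-12*√22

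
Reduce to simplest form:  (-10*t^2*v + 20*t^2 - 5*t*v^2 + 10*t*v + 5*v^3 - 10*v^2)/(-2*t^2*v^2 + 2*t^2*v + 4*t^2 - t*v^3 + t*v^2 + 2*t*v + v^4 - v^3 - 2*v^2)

5/(v + 1)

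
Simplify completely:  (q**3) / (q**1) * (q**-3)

1/q

Quotient: q**2
Multiply by (q**-3): add exponents.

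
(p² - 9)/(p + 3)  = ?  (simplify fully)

Factor: p² - 9 = (p - 3)·(p + 3)
Cancel the common factor (p + 3).

p - 3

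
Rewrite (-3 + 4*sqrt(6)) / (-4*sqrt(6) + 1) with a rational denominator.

(-93 + 8*sqrt(6))/95

Multiply numerator and denominator by 1 + 4*sqrt(6).
Denominator becomes -95; numerator becomes -8*sqrt(6) + 93.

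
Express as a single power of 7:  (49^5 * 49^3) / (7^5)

7^11

49^5 = 7^10; 49^3 = 7^6; 7^5 = 7^5
Combine exponents: 7^11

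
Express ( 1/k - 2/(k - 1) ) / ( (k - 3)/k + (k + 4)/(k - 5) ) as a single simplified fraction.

Numerator: 1/k - 2/(k - 1) = (-k - 1)/(k² - k)
Denominator: (k - 3)/k + (k + 4)/(k - 5) = (2*k² - 4*k + 15)/(k² - 5*k)
Divide: ((-k - 1)/(k² - k)) · ((k² - 5*k)/(2*k² - 4*k + 15)) = (-k² + 4*k + 5)/(2*k³ - 6*k² + 19*k - 15)

(-k² + 4*k + 5)/(2*k³ - 6*k² + 19*k - 15)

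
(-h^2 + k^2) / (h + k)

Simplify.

-h + k

Factor k^2 - h^2 and cancel (h + k).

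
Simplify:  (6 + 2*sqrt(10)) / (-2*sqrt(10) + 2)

Multiply numerator and denominator by 2 + 2*sqrt(10).
Denominator becomes -36; numerator becomes 16*sqrt(10) + 52.

(-13 - 4*sqrt(10))/9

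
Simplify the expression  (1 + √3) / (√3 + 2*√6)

(-3 - √3 + 2*√6 + 6*√2)/21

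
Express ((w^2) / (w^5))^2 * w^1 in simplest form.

Inside the bracket: (w^-3)
Raise to the power 2: (w^-6)
Multiply by w^1: add exponents.

w^(-5)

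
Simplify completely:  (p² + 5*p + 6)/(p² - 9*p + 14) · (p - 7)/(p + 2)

(p + 3)/(p - 2)

Factor: p² + 5*p + 6 = (p + 3)·(p + 2);  p² - 9*p + 14 = (p - 2)·(p - 7)
Cancel the common factors (p - 7), (p + 2).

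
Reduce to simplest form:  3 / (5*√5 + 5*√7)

(-3*√5 + 3*√7)/10

Multiply numerator and denominator by -5*√5 + 5*√7.
Denominator becomes 50; numerator becomes -15*√5 + 15*√7.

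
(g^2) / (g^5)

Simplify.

Quotient: (g^-3)

g^(-3)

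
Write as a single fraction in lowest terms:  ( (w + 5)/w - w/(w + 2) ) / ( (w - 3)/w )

Numerator: (w + 5)/w - w/(w + 2) = (7*w + 10)/(w^2 + 2*w)
Denominator: (w - 3)/w = (w - 3)/w
Divide: ((7*w + 10)/(w^2 + 2*w)) · (w/(w - 3)) = (7*w + 10)/(w^2 - w - 6)

(7*w + 10)/(w^2 - w - 6)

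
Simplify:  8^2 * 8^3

8^2 = 2^6; 8^3 = 2^9
Combine exponents: 2^15

2^15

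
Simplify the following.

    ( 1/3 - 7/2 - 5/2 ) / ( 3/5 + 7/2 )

-170/123

Numerator: 1/3 - 7/2 - 5/2 = -17/3
Denominator: 3/5 + 7/2 = 41/10
Divide: (-17/3) · (10/41) = -170/123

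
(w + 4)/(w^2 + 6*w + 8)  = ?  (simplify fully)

1/(w + 2)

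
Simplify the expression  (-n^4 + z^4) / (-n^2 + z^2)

n^2 + z^2

-n^4 + z^4 factors as (-n + z)*(n + z)*(n^2 + z^2).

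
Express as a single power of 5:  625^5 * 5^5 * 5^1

5^26

625^5 = 5^20; 5^5 = 5^5; 5^1 = 5^1
Combine exponents: 5^26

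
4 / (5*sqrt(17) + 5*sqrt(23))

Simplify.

Multiply numerator and denominator by -5*sqrt(23) + 5*sqrt(17).
Denominator becomes -150; numerator becomes -20*sqrt(23) + 20*sqrt(17).

(-2*sqrt(17) + 2*sqrt(23))/15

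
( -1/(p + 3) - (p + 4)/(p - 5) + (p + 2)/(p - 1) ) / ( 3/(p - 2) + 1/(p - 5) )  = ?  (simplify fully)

(-7*p^3 - 4*p^2 + 13*p + 46)/(4*p^3 - 9*p^2 - 46*p + 51)

Numerator: -1/(p + 3) - (p + 4)/(p - 5) + (p + 2)/(p - 1) = (-7*p^2 - 18*p - 23)/(p^3 - 3*p^2 - 13*p + 15)
Denominator: 3/(p - 2) + 1/(p - 5) = (4*p - 17)/(p^2 - 7*p + 10)
Divide: ((-7*p^2 - 18*p - 23)/(p^3 - 3*p^2 - 13*p + 15)) · ((p^2 - 7*p + 10)/(4*p - 17)) = (-7*p^3 - 4*p^2 + 13*p + 46)/(4*p^3 - 9*p^2 - 46*p + 51)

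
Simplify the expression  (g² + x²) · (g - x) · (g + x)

Telescope via difference of squares: (g+x)(g-x) = g² - x², then repeat with the next factor.

g⁴ - x⁴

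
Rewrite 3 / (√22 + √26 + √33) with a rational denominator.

Group as (√22 + √26) + √33; multiply by (√22 + √26) - √33, then rationalise the remaining surd.

(-132*√39 + 45*√33 + 87*√26 + 111*√22)/2063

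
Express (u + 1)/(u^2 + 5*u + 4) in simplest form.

1/(u + 4)

Factor: u^2 + 5*u + 4 = (u + 4)*(u + 1)
Cancel the common factor (u + 1).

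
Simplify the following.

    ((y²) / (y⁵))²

y^(-6)

Inside the bracket: (y^-3)
Raise to the power 2: (y^-6)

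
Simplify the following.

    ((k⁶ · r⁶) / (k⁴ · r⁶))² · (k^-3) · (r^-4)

k/r⁴

Inside the bracket: k²
Raise to the power 2: k⁴
Multiply by (k^-3) · (r^-4): add exponents.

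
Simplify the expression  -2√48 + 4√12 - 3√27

2√48 = 8*√3; 4√12 = 8*√3; 3√27 = 9*√3
Combine: (-8 + 8 - 9)·√3 = -9*√3

-9*√3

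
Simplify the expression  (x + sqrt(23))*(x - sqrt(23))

Product of conjugates: (P+Q)(P-Q) = P**2 - Q**2.

x**2 - 23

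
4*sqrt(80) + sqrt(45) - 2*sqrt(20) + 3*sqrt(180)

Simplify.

4*sqrt(80) = 16*sqrt(5); sqrt(45) = 3*sqrt(5); 2*sqrt(20) = 4*sqrt(5); 3*sqrt(180) = 18*sqrt(5)
Combine: (16 + 3 - 4 + 18)·sqrt(5) = 33*sqrt(5)

33*sqrt(5)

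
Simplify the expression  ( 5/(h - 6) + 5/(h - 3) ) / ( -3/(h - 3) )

Numerator: 5/(h - 6) + 5/(h - 3) = (10*h - 45)/(h**2 - 9*h + 18)
Denominator: -3/(h - 3) = -3/(h - 3)
Divide: ((10*h - 45)/(h**2 - 9*h + 18)) · (-h/3 + 1) = (-10*h + 45)/(3*h - 18)

(-10*h + 45)/(3*h - 18)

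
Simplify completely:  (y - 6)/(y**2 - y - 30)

Factor: y**2 - y - 30 = (y + 5)*(y - 6)
Cancel the common factor (y - 6).

1/(y + 5)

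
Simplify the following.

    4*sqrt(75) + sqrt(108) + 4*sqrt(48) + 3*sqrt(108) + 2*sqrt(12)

64*sqrt(3)

4*sqrt(75) = 20*sqrt(3); sqrt(108) = 6*sqrt(3); 4*sqrt(48) = 16*sqrt(3); 3*sqrt(108) = 18*sqrt(3); 2*sqrt(12) = 4*sqrt(3)
Combine: (20 + 6 + 16 + 18 + 4)·sqrt(3) = 64*sqrt(3)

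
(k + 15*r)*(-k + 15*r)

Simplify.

-k^2 + 225*r^2

Product of conjugates: (P+Q)(P-Q) = P^2 - Q^2.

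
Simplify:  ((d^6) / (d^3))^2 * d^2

d^8

Inside the bracket: d^3
Raise to the power 2: d^6
Multiply by d^2: add exponents.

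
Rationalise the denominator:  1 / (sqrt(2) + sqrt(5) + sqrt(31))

(-14*sqrt(5) - 17*sqrt(2) + sqrt(310) + 12*sqrt(31))/268

Group as (sqrt(5) + sqrt(31)) + sqrt(2); multiply by (sqrt(5) + sqrt(31)) - sqrt(2), then rationalise the remaining surd.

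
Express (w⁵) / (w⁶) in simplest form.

Quotient: (w^-1)

1/w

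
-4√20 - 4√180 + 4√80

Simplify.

4√20 = 8*√5; 4√180 = 24*√5; 4√80 = 16*√5
Combine: (-8 - 24 + 16)·√5 = -16*√5

-16*√5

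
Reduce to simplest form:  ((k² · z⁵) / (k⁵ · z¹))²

z⁸/k⁶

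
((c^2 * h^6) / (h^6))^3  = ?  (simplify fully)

Inside the bracket: c^2
Raise to the power 3: c^6

c^6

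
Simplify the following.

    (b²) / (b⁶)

Quotient: (b^-4)

b^(-4)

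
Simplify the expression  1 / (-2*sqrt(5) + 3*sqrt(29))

Multiply numerator and denominator by 2*sqrt(5) + 3*sqrt(29).
Denominator becomes 241; numerator becomes 2*sqrt(5) + 3*sqrt(29).

(2*sqrt(5) + 3*sqrt(29))/241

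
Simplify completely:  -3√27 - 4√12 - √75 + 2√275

-22*√3 + 10*√11

3√27 = 9*√3; 4√12 = 8*√3; √75 = 5*√3; 2√275 = 10*√11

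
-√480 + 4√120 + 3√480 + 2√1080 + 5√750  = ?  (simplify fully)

√480 = 4*√30; 4√120 = 8*√30; 3√480 = 12*√30; 2√1080 = 12*√30; 5√750 = 25*√30
Combine: (-4 + 8 + 12 + 12 + 25)·√30 = 53*√30

53*√30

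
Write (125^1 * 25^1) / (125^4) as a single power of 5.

5^(-7)

125^1 = 5^3; 25^1 = 5^2; 125^4 = 5^12
Combine exponents: 5^(-7)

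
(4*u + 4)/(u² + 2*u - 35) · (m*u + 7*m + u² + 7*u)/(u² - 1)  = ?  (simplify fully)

(4*m + 4*u)/(u² - 6*u + 5)

Factor: 4*u + 4 = 4·(u + 1);  u² + 2*u - 35 = (u + 7)·(u - 5);  m*u + 7*m + u² + 7*u = (m + u)·(u + 7);  u² - 1 = (u - 1)·(u + 1)
Cancel the common factors (u + 7), (u + 1).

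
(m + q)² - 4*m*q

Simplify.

After expansion: m² - 2*m*q + q² — a perfect-square trinomial.

(m - q)²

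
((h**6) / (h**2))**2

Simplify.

Inside the bracket: h**4
Raise to the power 2: h**8

h**8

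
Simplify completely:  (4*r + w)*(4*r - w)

Difference of squares with P = 4*r, Q = w.

16*r^2 - w^2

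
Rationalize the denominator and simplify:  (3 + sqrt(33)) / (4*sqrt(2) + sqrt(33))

Multiply numerator and denominator by -4*sqrt(2) + sqrt(33).
Denominator becomes 1; numerator becomes -4*sqrt(66) - 12*sqrt(2) + 3*sqrt(33) + 33.

-4*sqrt(66) - 12*sqrt(2) + 3*sqrt(33) + 33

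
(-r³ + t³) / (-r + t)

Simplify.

t^3 - r^3 = (-r + t)(r² + r*t + t²).

r² + r*t + t²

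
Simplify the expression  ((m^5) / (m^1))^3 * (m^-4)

Inside the bracket: m^4
Raise to the power 3: m^12
Multiply by (m^-4): add exponents.

m^8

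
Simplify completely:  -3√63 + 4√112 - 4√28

-√7

3√63 = 9*√7; 4√112 = 16*√7; 4√28 = 8*√7
Combine: (-9 + 16 - 8)·√7 = -√7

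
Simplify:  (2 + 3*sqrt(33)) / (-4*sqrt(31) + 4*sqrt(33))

(2*sqrt(31) + 2*sqrt(33) + 3*sqrt(1023) + 99)/8

Multiply numerator and denominator by 4*sqrt(31) + 4*sqrt(33).
Denominator becomes 32; numerator becomes 8*sqrt(31) + 8*sqrt(33) + 12*sqrt(1023) + 396.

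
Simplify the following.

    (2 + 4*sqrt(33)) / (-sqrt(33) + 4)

(-140 - 18*sqrt(33))/17

Multiply numerator and denominator by 4 + sqrt(33).
Denominator becomes -17; numerator becomes 18*sqrt(33) + 140.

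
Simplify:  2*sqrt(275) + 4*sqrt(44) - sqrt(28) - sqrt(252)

-8*sqrt(7) + 18*sqrt(11)

2*sqrt(275) = 10*sqrt(11); 4*sqrt(44) = 8*sqrt(11); sqrt(28) = 2*sqrt(7); sqrt(252) = 6*sqrt(7)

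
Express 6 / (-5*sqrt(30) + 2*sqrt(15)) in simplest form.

Multiply numerator and denominator by 2*sqrt(15) + 5*sqrt(30).
Denominator becomes -690; numerator becomes 12*sqrt(15) + 30*sqrt(30).

(-5*sqrt(30) - 2*sqrt(15))/115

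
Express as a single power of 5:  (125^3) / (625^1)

5^5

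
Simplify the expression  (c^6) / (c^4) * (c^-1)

c

Quotient: c^2
Multiply by (c^-1): add exponents.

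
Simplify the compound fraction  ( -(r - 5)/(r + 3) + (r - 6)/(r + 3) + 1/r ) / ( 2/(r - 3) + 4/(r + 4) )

(3*r^2 + 3*r - 36)/(6*r^3 + 14*r^2 - 12*r)

Numerator: -(r - 5)/(r + 3) + (r - 6)/(r + 3) + 1/r = 3/(r^2 + 3*r)
Denominator: 2/(r - 3) + 4/(r + 4) = (6*r - 4)/(r^2 + r - 12)
Divide: (3/(r^2 + 3*r)) · ((r^2 + r - 12)/(6*r - 4)) = (3*r^2 + 3*r - 36)/(6*r^3 + 14*r^2 - 12*r)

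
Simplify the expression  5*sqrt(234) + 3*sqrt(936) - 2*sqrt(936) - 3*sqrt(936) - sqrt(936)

5*sqrt(234) = 15*sqrt(26); 3*sqrt(936) = 18*sqrt(26); 2*sqrt(936) = 12*sqrt(26); 3*sqrt(936) = 18*sqrt(26); sqrt(936) = 6*sqrt(26)
Combine: (15 + 18 - 12 - 18 - 6)·sqrt(26) = -3*sqrt(26)

-3*sqrt(26)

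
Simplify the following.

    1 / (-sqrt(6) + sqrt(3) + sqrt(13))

(-5*sqrt(6) - 2*sqrt(13) + 8*sqrt(3) + 3*sqrt(26))/28

Group as (sqrt(3) + sqrt(13)) - sqrt(6); multiply by (sqrt(3) + sqrt(13)) + sqrt(6), then rationalise the remaining surd.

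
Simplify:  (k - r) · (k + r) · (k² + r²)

(k+r)(k-r) = k² - r²; continue pairing.

k⁴ - r⁴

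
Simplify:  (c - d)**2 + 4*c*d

(c + d)**2

Expanding gives c**2 + 2*c*d + d**2, a perfect square.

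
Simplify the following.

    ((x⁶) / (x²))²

x⁸

Inside the bracket: x⁴
Raise to the power 2: x⁸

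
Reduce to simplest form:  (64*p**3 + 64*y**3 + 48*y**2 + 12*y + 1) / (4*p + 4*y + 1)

(4*p)**3 + (4*y + 1)**3 = (4*p + 4*y + 1)(16*p**2 - 16*p*y - 4*p + 16*y**2 + 8*y + 1).

16*p**2 - 16*p*y - 4*p + 16*y**2 + 8*y + 1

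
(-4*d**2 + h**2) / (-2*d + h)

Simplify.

Difference of squares: factor out (-2*d + h).

2*d + h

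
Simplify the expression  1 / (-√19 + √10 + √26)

(-17*√19 + 3*√26 + 35*√10 + 4*√1235)/751

Group as (√10 + √26) - √19; multiply by (√10 + √26) + √19, then rationalise the remaining surd.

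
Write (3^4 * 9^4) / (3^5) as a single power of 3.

3^4 = 3^4; 9^4 = 3^8; 3^5 = 3^5
Combine exponents: 3^7

3^7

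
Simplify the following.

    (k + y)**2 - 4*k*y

Expanding gives k**2 - 2*k*y + y**2, a perfect square.

(k - y)**2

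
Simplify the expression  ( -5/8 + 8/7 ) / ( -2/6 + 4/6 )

Numerator: -5/8 + 8/7 = 29/56
Denominator: -2/6 + 4/6 = 1/3
Divide: (29/56) · (3) = 87/56

87/56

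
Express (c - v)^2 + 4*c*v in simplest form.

Expand the square and combine the 4*c*v term.

(c + v)^2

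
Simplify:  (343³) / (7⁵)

7^4

343³ = 7^9; 7⁵ = 7^5
Combine exponents: 7^4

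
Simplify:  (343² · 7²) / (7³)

7^5

343² = 7^6; 7² = 7^2; 7³ = 7^3
Combine exponents: 7^5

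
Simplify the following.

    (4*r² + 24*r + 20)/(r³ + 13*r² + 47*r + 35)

4/(r + 7)

Factor: 4*r² + 24*r + 20 = 4·(r + 5)·(r + 1);  r³ + 13*r² + 47*r + 35 = (r + 5)·(r + 1)·(r + 7)
Cancel the common factors (r + 1), (r + 5).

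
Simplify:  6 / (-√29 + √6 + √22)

Group as (√6 + √22) - √29; multiply by (√6 + √22) + √29, then rationalise the remaining surd.

(6*√29 + 78*√22 + 270*√6 + 24*√957)/527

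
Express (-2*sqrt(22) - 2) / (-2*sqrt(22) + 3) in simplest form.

(10*sqrt(22) + 94)/79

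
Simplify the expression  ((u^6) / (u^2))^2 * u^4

Inside the bracket: u^4
Raise to the power 2: u^8
Multiply by u^4: add exponents.

u^12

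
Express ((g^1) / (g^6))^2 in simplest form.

Inside the bracket: (g^-5)
Raise to the power 2: (g^-10)

g^(-10)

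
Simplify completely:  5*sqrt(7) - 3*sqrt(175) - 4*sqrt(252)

-34*sqrt(7)

5*sqrt(7) = 5*sqrt(7); 3*sqrt(175) = 15*sqrt(7); 4*sqrt(252) = 24*sqrt(7)
Combine: (5 - 15 - 24)·sqrt(7) = -34*sqrt(7)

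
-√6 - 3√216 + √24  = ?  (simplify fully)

√6 = √6; 3√216 = 18*√6; √24 = 2*√6
Combine: (-1 - 18 + 2)·√6 = -17*√6

-17*√6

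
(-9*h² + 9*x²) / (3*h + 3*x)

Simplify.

-9*h² + 9*x² factors as 9*(-h + x)*(h + x).

-3*h + 3*x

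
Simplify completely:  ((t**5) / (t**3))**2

Inside the bracket: t**2
Raise to the power 2: t**4

t**4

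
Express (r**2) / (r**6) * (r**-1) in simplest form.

r**(-5)

Quotient: (r**-4)
Multiply by (r**-1): add exponents.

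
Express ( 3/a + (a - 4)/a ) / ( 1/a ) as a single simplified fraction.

Numerator: 3/a + (a - 4)/a = (a - 1)/a
Denominator: 1/a = 1/a
Divide: ((a - 1)/a) · (a) = a - 1

a - 1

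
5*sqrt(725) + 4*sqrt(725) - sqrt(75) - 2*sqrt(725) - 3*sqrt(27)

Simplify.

5*sqrt(725) = 25*sqrt(29); 4*sqrt(725) = 20*sqrt(29); sqrt(75) = 5*sqrt(3); 2*sqrt(725) = 10*sqrt(29); 3*sqrt(27) = 9*sqrt(3)

-14*sqrt(3) + 35*sqrt(29)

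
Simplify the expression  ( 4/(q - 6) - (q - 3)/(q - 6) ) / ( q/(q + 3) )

Numerator: 4/(q - 6) - (q - 3)/(q - 6) = (-q + 7)/(q - 6)
Denominator: q/(q + 3) = q/(q + 3)
Divide: ((-q + 7)/(q - 6)) · ((q + 3)/q) = (-q**2 + 4*q + 21)/(q**2 - 6*q)

(-q**2 + 4*q + 21)/(q**2 - 6*q)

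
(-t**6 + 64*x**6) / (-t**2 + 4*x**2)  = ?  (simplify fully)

Factor (2*x)**6 - t**6 and cancel (-t**2 + 4*x**2).

t**4 + 4*t**2*x**2 + 16*x**4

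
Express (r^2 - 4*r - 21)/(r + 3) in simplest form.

r - 7

Factor: r^2 - 4*r - 21 = (r + 3)*(r - 7)
Cancel the common factor (r + 3).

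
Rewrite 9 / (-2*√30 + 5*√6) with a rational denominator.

(6*√30 + 15*√6)/10

Multiply numerator and denominator by 2*√30 + 5*√6.
Denominator becomes 30; numerator becomes 18*√30 + 45*√6.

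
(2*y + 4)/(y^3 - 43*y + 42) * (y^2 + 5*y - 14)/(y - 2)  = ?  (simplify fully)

(2*y + 4)/(y^2 - 7*y + 6)

Factor: 2*y + 4 = 2*(y + 2);  y^3 - 43*y + 42 = (y - 6)*(y + 7)*(y - 1);  y^2 + 5*y - 14 = (y + 7)*(y - 2)
Cancel the common factors (y - 2), (y + 7).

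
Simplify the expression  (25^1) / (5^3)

5^(-1)

25^1 = 5^2; 5^3 = 5^3
Combine exponents: 5^(-1)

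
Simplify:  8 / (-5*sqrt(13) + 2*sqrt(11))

(-40*sqrt(13) - 16*sqrt(11))/281

Multiply numerator and denominator by 2*sqrt(11) + 5*sqrt(13).
Denominator becomes -281; numerator becomes 16*sqrt(11) + 40*sqrt(13).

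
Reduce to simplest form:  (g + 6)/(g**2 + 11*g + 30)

1/(g + 5)

Factor: g**2 + 11*g + 30 = (g + 5)*(g + 6)
Cancel the common factor (g + 6).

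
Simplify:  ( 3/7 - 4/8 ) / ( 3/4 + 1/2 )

-2/35

Numerator: 3/7 - 4/8 = -1/14
Denominator: 3/4 + 1/2 = 5/4
Divide: (-1/14) · (4/5) = -2/35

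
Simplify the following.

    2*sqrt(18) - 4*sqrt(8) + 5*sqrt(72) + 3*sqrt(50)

43*sqrt(2)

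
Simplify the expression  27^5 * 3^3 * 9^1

27^5 = 3^15; 3^3 = 3^3; 9^1 = 3^2
Combine exponents: 3^20

3^20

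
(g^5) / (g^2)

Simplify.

g^3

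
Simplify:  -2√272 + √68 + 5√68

4*√17

2√272 = 8*√17; √68 = 2*√17; 5√68 = 10*√17
Combine: (-8 + 2 + 10)·√17 = 4*√17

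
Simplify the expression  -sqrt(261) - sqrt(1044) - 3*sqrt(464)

-21*sqrt(29)

sqrt(261) = 3*sqrt(29); sqrt(1044) = 6*sqrt(29); 3*sqrt(464) = 12*sqrt(29)
Combine: (-3 - 6 - 12)·sqrt(29) = -21*sqrt(29)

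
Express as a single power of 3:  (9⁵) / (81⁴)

3^(-6)

9⁵ = 3^10; 81⁴ = 3^16
Combine exponents: 3^(-6)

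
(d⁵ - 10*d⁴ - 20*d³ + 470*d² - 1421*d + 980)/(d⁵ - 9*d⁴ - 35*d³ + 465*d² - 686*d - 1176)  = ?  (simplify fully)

Factor: d⁵ - 10*d⁴ - 20*d³ + 470*d² - 1421*d + 980 = (d - 4)·(d - 1)·(d - 7)·(d - 5)·(d + 7);  d⁵ - 9*d⁴ - 35*d³ + 465*d² - 686*d - 1176 = (d - 6)·(d + 1)·(d - 7)·(d - 4)·(d + 7)
Cancel the common factors (d + 7), (d - 7), (d - 4).

(d² - 6*d + 5)/(d² - 5*d - 6)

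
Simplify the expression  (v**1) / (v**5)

v**(-4)

Quotient: (v**-4)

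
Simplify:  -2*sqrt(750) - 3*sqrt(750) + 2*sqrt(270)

2*sqrt(750) = 10*sqrt(30); 3*sqrt(750) = 15*sqrt(30); 2*sqrt(270) = 6*sqrt(30)
Combine: (-10 - 15 + 6)·sqrt(30) = -19*sqrt(30)

-19*sqrt(30)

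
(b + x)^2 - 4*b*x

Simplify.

Expand the square and combine the 4*b*x term.

(b - x)^2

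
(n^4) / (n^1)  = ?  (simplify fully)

n^3

Quotient: n^3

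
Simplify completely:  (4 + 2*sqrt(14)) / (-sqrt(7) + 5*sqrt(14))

(4*sqrt(7) + 14*sqrt(2) + 20*sqrt(14) + 140)/343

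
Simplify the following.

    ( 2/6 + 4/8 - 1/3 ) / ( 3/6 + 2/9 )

9/13

Numerator: 2/6 + 4/8 - 1/3 = 1/2
Denominator: 3/6 + 2/9 = 13/18
Divide: (1/2) · (18/13) = 9/13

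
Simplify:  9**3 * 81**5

9**3 = 3**6; 81**5 = 3**20
Combine exponents: 3**26

3**26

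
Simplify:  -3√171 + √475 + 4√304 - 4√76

4*√19

3√171 = 9*√19; √475 = 5*√19; 4√304 = 16*√19; 4√76 = 8*√19
Combine: (-9 + 5 + 16 - 8)·√19 = 4*√19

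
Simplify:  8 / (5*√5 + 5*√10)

Multiply numerator and denominator by -5*√5 + 5*√10.
Denominator becomes 125; numerator becomes -40*√5 + 40*√10.

(-8*√5 + 8*√10)/25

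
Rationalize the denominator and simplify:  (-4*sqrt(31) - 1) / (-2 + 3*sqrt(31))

Multiply numerator and denominator by -3*sqrt(31) - 2.
Denominator becomes -275; numerator becomes 11*sqrt(31) + 374.

(-34 - sqrt(31))/25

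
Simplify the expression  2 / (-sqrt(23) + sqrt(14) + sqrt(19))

Group as (sqrt(14) + sqrt(19)) - sqrt(23); multiply by (sqrt(14) + sqrt(19)) + sqrt(23), then rationalise the remaining surd.

(-5*sqrt(23) + 9*sqrt(19) + 14*sqrt(14) + sqrt(6118))/241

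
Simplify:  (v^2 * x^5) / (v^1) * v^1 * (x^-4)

v^2*x

Quotient: v^1 * x^5
Multiply by v^1 * (x^-4): add exponents.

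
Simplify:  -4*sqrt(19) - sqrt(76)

-6*sqrt(19)

4*sqrt(19) = 4*sqrt(19); sqrt(76) = 2*sqrt(19)
Combine: (-4 - 2)·sqrt(19) = -6*sqrt(19)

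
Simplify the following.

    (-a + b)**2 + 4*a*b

Expanding gives a**2 + 2*a*b + b**2, a perfect square.

(a + b)**2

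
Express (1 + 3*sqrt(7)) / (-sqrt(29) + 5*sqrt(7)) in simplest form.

(sqrt(29) + 5*sqrt(7) + 3*sqrt(203) + 105)/146

Multiply numerator and denominator by sqrt(29) + 5*sqrt(7).
Denominator becomes 146; numerator becomes sqrt(29) + 5*sqrt(7) + 3*sqrt(203) + 105.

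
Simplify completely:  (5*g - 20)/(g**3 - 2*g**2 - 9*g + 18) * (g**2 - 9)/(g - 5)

(5*g - 20)/(g**2 - 7*g + 10)

Factor: 5*g - 20 = 5*(g - 4);  g**3 - 2*g**2 - 9*g + 18 = (g + 3)*(g - 3)*(g - 2);  g**2 - 9 = (g - 3)*(g + 3)
Cancel the common factors (g - 3), (g + 3).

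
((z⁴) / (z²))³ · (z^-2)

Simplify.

Inside the bracket: z²
Raise to the power 3: z⁶
Multiply by (z^-2): add exponents.

z⁴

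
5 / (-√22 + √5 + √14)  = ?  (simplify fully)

(15*√22 + 65*√14 + 155*√5 + 20*√385)/271

Group as (√5 + √14) - √22; multiply by (√5 + √14) + √22, then rationalise the remaining surd.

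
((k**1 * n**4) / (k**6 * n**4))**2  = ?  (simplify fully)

k**(-10)

Inside the bracket: (k**-5)
Raise to the power 2: (k**-10)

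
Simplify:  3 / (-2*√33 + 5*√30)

Multiply numerator and denominator by 2*√33 + 5*√30.
Denominator becomes 618; numerator becomes 6*√33 + 15*√30.

(2*√33 + 5*√30)/206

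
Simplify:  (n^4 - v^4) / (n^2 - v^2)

n^2 + v^2

Difference of fourth powers: factor out (n^2 - v^2).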